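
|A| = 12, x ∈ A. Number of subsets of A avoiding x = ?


Subsets of A avoiding x are subsets of A \ {x}, which has 11 elements.
Count = 2^(n-1) = 2^11
= 2048

Number of subsets avoiding x = 2048


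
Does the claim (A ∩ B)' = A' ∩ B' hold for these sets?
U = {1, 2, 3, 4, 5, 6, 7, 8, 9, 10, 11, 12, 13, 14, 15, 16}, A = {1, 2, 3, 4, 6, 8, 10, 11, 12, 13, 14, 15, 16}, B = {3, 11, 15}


LHS: A ∩ B = {3, 11, 15}
(A ∩ B)' = U \ (A ∩ B) = {1, 2, 4, 5, 6, 7, 8, 9, 10, 12, 13, 14, 16}
A' = {5, 7, 9}, B' = {1, 2, 4, 5, 6, 7, 8, 9, 10, 12, 13, 14, 16}
Claimed RHS: A' ∩ B' = {5, 7, 9}
Identity is INVALID: LHS = {1, 2, 4, 5, 6, 7, 8, 9, 10, 12, 13, 14, 16} but the RHS claimed here equals {5, 7, 9}. The correct form is (A ∩ B)' = A' ∪ B'.

Identity is invalid: (A ∩ B)' = {1, 2, 4, 5, 6, 7, 8, 9, 10, 12, 13, 14, 16} but A' ∩ B' = {5, 7, 9}. The correct De Morgan law is (A ∩ B)' = A' ∪ B'.


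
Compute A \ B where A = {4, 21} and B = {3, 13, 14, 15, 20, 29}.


A \ B = elements in A but not in B
A = {4, 21}
B = {3, 13, 14, 15, 20, 29}
Remove from A any elements in B
A \ B = {4, 21}

A \ B = {4, 21}


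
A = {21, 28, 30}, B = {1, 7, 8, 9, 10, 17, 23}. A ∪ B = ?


A ∪ B = all elements in A or B (or both)
A = {21, 28, 30}
B = {1, 7, 8, 9, 10, 17, 23}
A ∪ B = {1, 7, 8, 9, 10, 17, 21, 23, 28, 30}

A ∪ B = {1, 7, 8, 9, 10, 17, 21, 23, 28, 30}


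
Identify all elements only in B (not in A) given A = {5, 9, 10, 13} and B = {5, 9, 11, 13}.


A = {5, 9, 10, 13}
B = {5, 9, 11, 13}
Region: only in B (not in A)
Elements: {11}

Elements only in B (not in A): {11}


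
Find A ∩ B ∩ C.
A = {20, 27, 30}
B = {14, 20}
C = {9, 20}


A ∩ B = {20}
(A ∩ B) ∩ C = {20}

A ∩ B ∩ C = {20}


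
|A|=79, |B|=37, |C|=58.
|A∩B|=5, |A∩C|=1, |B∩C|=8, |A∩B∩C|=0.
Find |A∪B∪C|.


|A∪B∪C| = |A|+|B|+|C| - |A∩B|-|A∩C|-|B∩C| + |A∩B∩C|
= 79+37+58 - 5-1-8 + 0
= 174 - 14 + 0
= 160

|A ∪ B ∪ C| = 160


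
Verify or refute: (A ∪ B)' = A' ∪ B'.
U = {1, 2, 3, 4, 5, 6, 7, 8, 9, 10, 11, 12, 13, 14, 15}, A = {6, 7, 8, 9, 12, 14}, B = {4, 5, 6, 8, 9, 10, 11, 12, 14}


LHS: A ∪ B = {4, 5, 6, 7, 8, 9, 10, 11, 12, 14}
(A ∪ B)' = U \ (A ∪ B) = {1, 2, 3, 13, 15}
A' = {1, 2, 3, 4, 5, 10, 11, 13, 15}, B' = {1, 2, 3, 7, 13, 15}
Claimed RHS: A' ∪ B' = {1, 2, 3, 4, 5, 7, 10, 11, 13, 15}
Identity is INVALID: LHS = {1, 2, 3, 13, 15} but the RHS claimed here equals {1, 2, 3, 4, 5, 7, 10, 11, 13, 15}. The correct form is (A ∪ B)' = A' ∩ B'.

Identity is invalid: (A ∪ B)' = {1, 2, 3, 13, 15} but A' ∪ B' = {1, 2, 3, 4, 5, 7, 10, 11, 13, 15}. The correct De Morgan law is (A ∪ B)' = A' ∩ B'.


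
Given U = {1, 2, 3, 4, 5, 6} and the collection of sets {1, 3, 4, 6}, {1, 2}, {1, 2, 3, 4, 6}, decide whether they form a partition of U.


A partition requires: (1) non-empty parts, (2) pairwise disjoint, (3) union = U
Parts: {1, 3, 4, 6}, {1, 2}, {1, 2, 3, 4, 6}
Union of parts: {1, 2, 3, 4, 6}
U = {1, 2, 3, 4, 5, 6}
All non-empty? True
Pairwise disjoint? False
Covers U? False

No, not a valid partition


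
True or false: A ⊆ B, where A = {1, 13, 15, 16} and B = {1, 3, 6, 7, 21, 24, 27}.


A ⊆ B means every element of A is in B.
Elements in A not in B: {13, 15, 16}
So A ⊄ B.

No, A ⊄ B


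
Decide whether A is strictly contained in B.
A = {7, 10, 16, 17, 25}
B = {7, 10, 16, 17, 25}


A ⊂ B requires: A ⊆ B AND A ≠ B.
A ⊆ B? Yes
A = B? Yes
A = B, so A is not a PROPER subset.

No, A is not a proper subset of B


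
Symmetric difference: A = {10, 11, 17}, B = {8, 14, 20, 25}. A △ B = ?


A △ B = (A \ B) ∪ (B \ A) = elements in exactly one of A or B
A \ B = {10, 11, 17}
B \ A = {8, 14, 20, 25}
A △ B = {8, 10, 11, 14, 17, 20, 25}

A △ B = {8, 10, 11, 14, 17, 20, 25}


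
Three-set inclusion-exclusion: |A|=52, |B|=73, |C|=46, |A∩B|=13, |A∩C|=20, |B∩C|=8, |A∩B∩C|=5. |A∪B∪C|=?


|A∪B∪C| = |A|+|B|+|C| - |A∩B|-|A∩C|-|B∩C| + |A∩B∩C|
= 52+73+46 - 13-20-8 + 5
= 171 - 41 + 5
= 135

|A ∪ B ∪ C| = 135


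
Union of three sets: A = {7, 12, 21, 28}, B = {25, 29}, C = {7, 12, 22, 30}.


A ∪ B = {7, 12, 21, 25, 28, 29}
(A ∪ B) ∪ C = {7, 12, 21, 22, 25, 28, 29, 30}

A ∪ B ∪ C = {7, 12, 21, 22, 25, 28, 29, 30}


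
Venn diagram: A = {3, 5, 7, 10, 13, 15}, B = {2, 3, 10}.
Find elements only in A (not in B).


A = {3, 5, 7, 10, 13, 15}
B = {2, 3, 10}
Region: only in A (not in B)
Elements: {5, 7, 13, 15}

Elements only in A (not in B): {5, 7, 13, 15}


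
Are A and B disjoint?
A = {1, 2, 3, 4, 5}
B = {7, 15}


Disjoint means A ∩ B = ∅.
A ∩ B = ∅
A ∩ B = ∅, so A and B are disjoint.

Yes, A and B are disjoint


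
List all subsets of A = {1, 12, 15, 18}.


|A| = 4, so |P(A)| = 2^4 = 16
Enumerate subsets by cardinality (0 to 4):
∅, {1}, {12}, {15}, {18}, {1, 12}, {1, 15}, {1, 18}, {12, 15}, {12, 18}, {15, 18}, {1, 12, 15}, {1, 12, 18}, {1, 15, 18}, {12, 15, 18}, {1, 12, 15, 18}

P(A) has 16 subsets: ∅, {1}, {12}, {15}, {18}, {1, 12}, {1, 15}, {1, 18}, {12, 15}, {12, 18}, {15, 18}, {1, 12, 15}, {1, 12, 18}, {1, 15, 18}, {12, 15, 18}, {1, 12, 15, 18}


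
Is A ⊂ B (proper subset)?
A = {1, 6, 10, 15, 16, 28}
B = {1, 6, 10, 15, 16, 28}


A ⊂ B requires: A ⊆ B AND A ≠ B.
A ⊆ B? Yes
A = B? Yes
A = B, so A is not a PROPER subset.

No, A is not a proper subset of B


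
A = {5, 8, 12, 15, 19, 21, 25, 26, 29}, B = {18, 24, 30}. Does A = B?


Two sets are equal iff they have exactly the same elements.
A = {5, 8, 12, 15, 19, 21, 25, 26, 29}
B = {18, 24, 30}
Differences: {5, 8, 12, 15, 18, 19, 21, 24, 25, 26, 29, 30}
A ≠ B

No, A ≠ B


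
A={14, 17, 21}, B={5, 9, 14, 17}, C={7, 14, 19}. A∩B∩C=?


A ∩ B = {14, 17}
(A ∩ B) ∩ C = {14}

A ∩ B ∩ C = {14}


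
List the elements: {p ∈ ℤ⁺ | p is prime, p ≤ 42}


Checking each candidate:
Condition: primes ≤ 42
Result = {2, 3, 5, 7, 11, 13, 17, 19, 23, 29, 31, 37, 41}

{2, 3, 5, 7, 11, 13, 17, 19, 23, 29, 31, 37, 41}


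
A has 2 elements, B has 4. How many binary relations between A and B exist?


A relation from A to B is any subset of A × B.
|A × B| = 2 × 4 = 8
# relations = 2^|A × B| = 2^8 = 256

Number of relations = 256


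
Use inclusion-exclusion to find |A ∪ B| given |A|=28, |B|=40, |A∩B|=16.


|A ∪ B| = |A| + |B| - |A ∩ B|
= 28 + 40 - 16
= 52

|A ∪ B| = 52


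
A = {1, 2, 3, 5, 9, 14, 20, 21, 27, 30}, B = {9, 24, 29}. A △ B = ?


A △ B = (A \ B) ∪ (B \ A) = elements in exactly one of A or B
A \ B = {1, 2, 3, 5, 14, 20, 21, 27, 30}
B \ A = {24, 29}
A △ B = {1, 2, 3, 5, 14, 20, 21, 24, 27, 29, 30}

A △ B = {1, 2, 3, 5, 14, 20, 21, 24, 27, 29, 30}


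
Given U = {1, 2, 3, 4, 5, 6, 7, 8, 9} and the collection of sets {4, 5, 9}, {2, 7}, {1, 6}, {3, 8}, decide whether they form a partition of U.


A partition requires: (1) non-empty parts, (2) pairwise disjoint, (3) union = U
Parts: {4, 5, 9}, {2, 7}, {1, 6}, {3, 8}
Union of parts: {1, 2, 3, 4, 5, 6, 7, 8, 9}
U = {1, 2, 3, 4, 5, 6, 7, 8, 9}
All non-empty? True
Pairwise disjoint? True
Covers U? True

Yes, valid partition


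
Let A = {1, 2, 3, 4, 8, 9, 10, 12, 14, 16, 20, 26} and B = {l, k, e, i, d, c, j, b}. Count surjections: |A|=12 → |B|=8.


n = |A| = 12, k = |B| = 8. Surjections via inclusion-exclusion:
S(n,k) = Σ(-1)^i × C(k,i) × (k-i)^n, i=0 to k
i=0: (-1)^0×C(8,0)×8^12 = 68719476736
i=1: (-1)^1×C(8,1)×7^12 = -110730297608
i=2: (-1)^2×C(8,2)×6^12 = 60949905408
i=3: (-1)^3×C(8,3)×5^12 = -13671875000
i=4: (-1)^4×C(8,4)×4^12 = 1174405120
i=5: (-1)^5×C(8,5)×3^12 = -29760696
i=6: (-1)^6×C(8,6)×2^12 = 114688
i=7: (-1)^7×C(8,7)×1^12 = -8
i=8: (-1)^8×C(8,8)×0^12 = 0
Total = 6411968640

Number of surjections = 6411968640


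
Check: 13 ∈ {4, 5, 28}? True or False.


A = {4, 5, 28}
Checking if 13 is in A
13 is not in A → False

13 ∉ A


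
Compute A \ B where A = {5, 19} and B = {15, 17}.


A \ B = elements in A but not in B
A = {5, 19}
B = {15, 17}
Remove from A any elements in B
A \ B = {5, 19}

A \ B = {5, 19}


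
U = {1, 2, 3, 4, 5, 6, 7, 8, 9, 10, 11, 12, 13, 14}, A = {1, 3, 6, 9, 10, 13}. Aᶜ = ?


Aᶜ = U \ A = elements in U but not in A
U = {1, 2, 3, 4, 5, 6, 7, 8, 9, 10, 11, 12, 13, 14}
A = {1, 3, 6, 9, 10, 13}
Aᶜ = {2, 4, 5, 7, 8, 11, 12, 14}

Aᶜ = {2, 4, 5, 7, 8, 11, 12, 14}


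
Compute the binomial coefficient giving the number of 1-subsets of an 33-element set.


C(n,k) = n! / (k!(n-k)!)
C(33,1) = 33! / (1!32!)
= 33

C(33,1) = 33


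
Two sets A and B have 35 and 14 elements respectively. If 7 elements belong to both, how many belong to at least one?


|A ∪ B| = |A| + |B| - |A ∩ B|
= 35 + 14 - 7
= 42

|A ∪ B| = 42


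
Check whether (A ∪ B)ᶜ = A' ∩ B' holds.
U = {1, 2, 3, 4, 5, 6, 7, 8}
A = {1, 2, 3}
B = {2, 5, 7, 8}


LHS: A ∪ B = {1, 2, 3, 5, 7, 8}
(A ∪ B)' = U \ (A ∪ B) = {4, 6}
A' = {4, 5, 6, 7, 8}, B' = {1, 3, 4, 6}
Claimed RHS: A' ∩ B' = {4, 6}
Identity is VALID: LHS = RHS = {4, 6} ✓

Identity is valid. (A ∪ B)' = A' ∩ B' = {4, 6}


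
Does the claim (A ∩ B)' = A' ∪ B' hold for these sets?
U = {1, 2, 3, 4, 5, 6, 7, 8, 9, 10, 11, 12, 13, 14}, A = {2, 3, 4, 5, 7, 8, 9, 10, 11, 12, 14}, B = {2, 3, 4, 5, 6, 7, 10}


LHS: A ∩ B = {2, 3, 4, 5, 7, 10}
(A ∩ B)' = U \ (A ∩ B) = {1, 6, 8, 9, 11, 12, 13, 14}
A' = {1, 6, 13}, B' = {1, 8, 9, 11, 12, 13, 14}
Claimed RHS: A' ∪ B' = {1, 6, 8, 9, 11, 12, 13, 14}
Identity is VALID: LHS = RHS = {1, 6, 8, 9, 11, 12, 13, 14} ✓

Identity is valid. (A ∩ B)' = A' ∪ B' = {1, 6, 8, 9, 11, 12, 13, 14}


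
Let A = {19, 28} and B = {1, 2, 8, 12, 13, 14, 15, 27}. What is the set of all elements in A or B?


A ∪ B = all elements in A or B (or both)
A = {19, 28}
B = {1, 2, 8, 12, 13, 14, 15, 27}
A ∪ B = {1, 2, 8, 12, 13, 14, 15, 19, 27, 28}

A ∪ B = {1, 2, 8, 12, 13, 14, 15, 19, 27, 28}


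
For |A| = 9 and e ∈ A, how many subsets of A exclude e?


Subsets of A avoiding e are subsets of A \ {e}, which has 8 elements.
Count = 2^(n-1) = 2^8
= 256

Number of subsets avoiding e = 256


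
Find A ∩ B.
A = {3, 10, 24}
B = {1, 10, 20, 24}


A ∩ B = elements in both A and B
A = {3, 10, 24}
B = {1, 10, 20, 24}
A ∩ B = {10, 24}

A ∩ B = {10, 24}


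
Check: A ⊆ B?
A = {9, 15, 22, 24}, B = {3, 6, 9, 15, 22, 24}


A ⊆ B means every element of A is in B.
All elements of A are in B.
So A ⊆ B.

Yes, A ⊆ B


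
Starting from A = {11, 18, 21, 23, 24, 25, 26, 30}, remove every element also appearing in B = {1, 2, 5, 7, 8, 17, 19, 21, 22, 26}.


A \ B = elements in A but not in B
A = {11, 18, 21, 23, 24, 25, 26, 30}
B = {1, 2, 5, 7, 8, 17, 19, 21, 22, 26}
Remove from A any elements in B
A \ B = {11, 18, 23, 24, 25, 30}

A \ B = {11, 18, 23, 24, 25, 30}


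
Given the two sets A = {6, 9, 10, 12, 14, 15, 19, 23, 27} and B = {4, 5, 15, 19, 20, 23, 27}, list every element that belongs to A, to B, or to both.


A ∪ B = all elements in A or B (or both)
A = {6, 9, 10, 12, 14, 15, 19, 23, 27}
B = {4, 5, 15, 19, 20, 23, 27}
A ∪ B = {4, 5, 6, 9, 10, 12, 14, 15, 19, 20, 23, 27}

A ∪ B = {4, 5, 6, 9, 10, 12, 14, 15, 19, 20, 23, 27}


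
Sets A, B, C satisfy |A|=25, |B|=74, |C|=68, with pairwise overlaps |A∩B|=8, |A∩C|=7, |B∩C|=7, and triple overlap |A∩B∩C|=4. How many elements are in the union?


|A∪B∪C| = |A|+|B|+|C| - |A∩B|-|A∩C|-|B∩C| + |A∩B∩C|
= 25+74+68 - 8-7-7 + 4
= 167 - 22 + 4
= 149

|A ∪ B ∪ C| = 149


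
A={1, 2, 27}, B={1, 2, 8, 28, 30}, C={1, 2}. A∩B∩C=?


A ∩ B = {1, 2}
(A ∩ B) ∩ C = {1, 2}

A ∩ B ∩ C = {1, 2}


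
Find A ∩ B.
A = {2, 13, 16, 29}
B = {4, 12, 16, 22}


A ∩ B = elements in both A and B
A = {2, 13, 16, 29}
B = {4, 12, 16, 22}
A ∩ B = {16}

A ∩ B = {16}


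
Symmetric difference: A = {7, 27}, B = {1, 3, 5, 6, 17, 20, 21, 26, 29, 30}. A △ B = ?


A △ B = (A \ B) ∪ (B \ A) = elements in exactly one of A or B
A \ B = {7, 27}
B \ A = {1, 3, 5, 6, 17, 20, 21, 26, 29, 30}
A △ B = {1, 3, 5, 6, 7, 17, 20, 21, 26, 27, 29, 30}

A △ B = {1, 3, 5, 6, 7, 17, 20, 21, 26, 27, 29, 30}


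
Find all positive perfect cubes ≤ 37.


Checking each candidate:
Condition: positive perfect cubes ≤ 37
Result = {1, 8, 27}

{1, 8, 27}


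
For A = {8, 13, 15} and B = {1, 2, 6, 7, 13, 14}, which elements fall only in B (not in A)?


A = {8, 13, 15}
B = {1, 2, 6, 7, 13, 14}
Region: only in B (not in A)
Elements: {1, 2, 6, 7, 14}

Elements only in B (not in A): {1, 2, 6, 7, 14}


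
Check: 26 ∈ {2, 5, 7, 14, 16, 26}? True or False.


A = {2, 5, 7, 14, 16, 26}
Checking if 26 is in A
26 is in A → True

26 ∈ A


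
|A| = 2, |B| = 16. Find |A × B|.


|A × B| = |A| × |B|
= 2 × 16
= 32

|A × B| = 32


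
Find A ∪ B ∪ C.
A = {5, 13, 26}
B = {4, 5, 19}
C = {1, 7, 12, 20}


A ∪ B = {4, 5, 13, 19, 26}
(A ∪ B) ∪ C = {1, 4, 5, 7, 12, 13, 19, 20, 26}

A ∪ B ∪ C = {1, 4, 5, 7, 12, 13, 19, 20, 26}


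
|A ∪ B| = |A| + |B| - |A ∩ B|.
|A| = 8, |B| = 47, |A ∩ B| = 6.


|A ∪ B| = |A| + |B| - |A ∩ B|
= 8 + 47 - 6
= 49

|A ∪ B| = 49


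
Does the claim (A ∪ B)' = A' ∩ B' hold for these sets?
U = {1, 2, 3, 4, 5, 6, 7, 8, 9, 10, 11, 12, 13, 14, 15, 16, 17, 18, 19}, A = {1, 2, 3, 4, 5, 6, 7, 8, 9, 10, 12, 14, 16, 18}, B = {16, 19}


LHS: A ∪ B = {1, 2, 3, 4, 5, 6, 7, 8, 9, 10, 12, 14, 16, 18, 19}
(A ∪ B)' = U \ (A ∪ B) = {11, 13, 15, 17}
A' = {11, 13, 15, 17, 19}, B' = {1, 2, 3, 4, 5, 6, 7, 8, 9, 10, 11, 12, 13, 14, 15, 17, 18}
Claimed RHS: A' ∩ B' = {11, 13, 15, 17}
Identity is VALID: LHS = RHS = {11, 13, 15, 17} ✓

Identity is valid. (A ∪ B)' = A' ∩ B' = {11, 13, 15, 17}


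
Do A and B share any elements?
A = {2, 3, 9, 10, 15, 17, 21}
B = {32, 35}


Disjoint means A ∩ B = ∅.
A ∩ B = ∅
A ∩ B = ∅, so A and B are disjoint.

No — A and B share no elements (A ∩ B = ∅), so they are disjoint


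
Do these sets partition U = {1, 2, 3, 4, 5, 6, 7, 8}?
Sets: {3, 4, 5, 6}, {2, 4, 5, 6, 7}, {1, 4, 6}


A partition requires: (1) non-empty parts, (2) pairwise disjoint, (3) union = U
Parts: {3, 4, 5, 6}, {2, 4, 5, 6, 7}, {1, 4, 6}
Union of parts: {1, 2, 3, 4, 5, 6, 7}
U = {1, 2, 3, 4, 5, 6, 7, 8}
All non-empty? True
Pairwise disjoint? False
Covers U? False

No, not a valid partition


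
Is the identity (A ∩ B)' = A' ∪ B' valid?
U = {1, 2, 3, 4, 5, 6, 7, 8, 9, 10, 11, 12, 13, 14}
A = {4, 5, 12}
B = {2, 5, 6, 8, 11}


LHS: A ∩ B = {5}
(A ∩ B)' = U \ (A ∩ B) = {1, 2, 3, 4, 6, 7, 8, 9, 10, 11, 12, 13, 14}
A' = {1, 2, 3, 6, 7, 8, 9, 10, 11, 13, 14}, B' = {1, 3, 4, 7, 9, 10, 12, 13, 14}
Claimed RHS: A' ∪ B' = {1, 2, 3, 4, 6, 7, 8, 9, 10, 11, 12, 13, 14}
Identity is VALID: LHS = RHS = {1, 2, 3, 4, 6, 7, 8, 9, 10, 11, 12, 13, 14} ✓

Identity is valid. (A ∩ B)' = A' ∪ B' = {1, 2, 3, 4, 6, 7, 8, 9, 10, 11, 12, 13, 14}


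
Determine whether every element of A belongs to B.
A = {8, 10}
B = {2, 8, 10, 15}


A ⊆ B means every element of A is in B.
All elements of A are in B.
So A ⊆ B.

Yes, A ⊆ B


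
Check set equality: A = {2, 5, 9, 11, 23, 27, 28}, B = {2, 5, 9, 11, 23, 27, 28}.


Two sets are equal iff they have exactly the same elements.
A = {2, 5, 9, 11, 23, 27, 28}
B = {2, 5, 9, 11, 23, 27, 28}
Same elements → A = B

Yes, A = B


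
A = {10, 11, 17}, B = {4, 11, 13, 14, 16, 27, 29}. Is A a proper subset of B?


A ⊂ B requires: A ⊆ B AND A ≠ B.
A ⊆ B? No
A ⊄ B, so A is not a proper subset.

No, A is not a proper subset of B


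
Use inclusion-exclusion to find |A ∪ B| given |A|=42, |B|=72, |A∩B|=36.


|A ∪ B| = |A| + |B| - |A ∩ B|
= 42 + 72 - 36
= 78

|A ∪ B| = 78


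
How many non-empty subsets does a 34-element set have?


Total subsets = 2^n = 2^34 = 17179869184
Non-empty subsets exclude the empty set: 2^n - 1
= 17179869184 - 1
= 17179869183

Number of non-empty subsets = 17179869183


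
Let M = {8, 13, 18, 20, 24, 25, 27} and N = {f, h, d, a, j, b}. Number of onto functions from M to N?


n = |M| = 7, k = |N| = 6. Surjections via inclusion-exclusion:
S(n,k) = Σ(-1)^i × C(k,i) × (k-i)^n, i=0 to k
i=0: (-1)^0×C(6,0)×6^7 = 279936
i=1: (-1)^1×C(6,1)×5^7 = -468750
i=2: (-1)^2×C(6,2)×4^7 = 245760
i=3: (-1)^3×C(6,3)×3^7 = -43740
i=4: (-1)^4×C(6,4)×2^7 = 1920
i=5: (-1)^5×C(6,5)×1^7 = -6
i=6: (-1)^6×C(6,6)×0^7 = 0
Total = 15120

Number of surjections = 15120


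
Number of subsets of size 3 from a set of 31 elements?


C(n,k) = n! / (k!(n-k)!)
C(31,3) = 31! / (3!28!)
= 4495

C(31,3) = 4495


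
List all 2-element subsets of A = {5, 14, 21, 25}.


|A| = 4, so A has C(4,2) = 6 subsets of size 2.
Enumerate by choosing 2 elements from A at a time:
{5, 14}, {5, 21}, {5, 25}, {14, 21}, {14, 25}, {21, 25}

2-element subsets (6 total): {5, 14}, {5, 21}, {5, 25}, {14, 21}, {14, 25}, {21, 25}


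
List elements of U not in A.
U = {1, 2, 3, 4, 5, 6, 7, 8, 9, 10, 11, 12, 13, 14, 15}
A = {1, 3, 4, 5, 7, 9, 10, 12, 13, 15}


Aᶜ = U \ A = elements in U but not in A
U = {1, 2, 3, 4, 5, 6, 7, 8, 9, 10, 11, 12, 13, 14, 15}
A = {1, 3, 4, 5, 7, 9, 10, 12, 13, 15}
Aᶜ = {2, 6, 8, 11, 14}

Aᶜ = {2, 6, 8, 11, 14}


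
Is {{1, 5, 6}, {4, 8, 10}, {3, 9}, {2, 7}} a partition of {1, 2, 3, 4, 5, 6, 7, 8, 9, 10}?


A partition requires: (1) non-empty parts, (2) pairwise disjoint, (3) union = U
Parts: {1, 5, 6}, {4, 8, 10}, {3, 9}, {2, 7}
Union of parts: {1, 2, 3, 4, 5, 6, 7, 8, 9, 10}
U = {1, 2, 3, 4, 5, 6, 7, 8, 9, 10}
All non-empty? True
Pairwise disjoint? True
Covers U? True

Yes, valid partition


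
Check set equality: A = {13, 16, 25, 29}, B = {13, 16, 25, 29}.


Two sets are equal iff they have exactly the same elements.
A = {13, 16, 25, 29}
B = {13, 16, 25, 29}
Same elements → A = B

Yes, A = B


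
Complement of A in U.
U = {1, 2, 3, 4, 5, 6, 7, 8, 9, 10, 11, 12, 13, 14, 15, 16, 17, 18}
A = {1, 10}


Aᶜ = U \ A = elements in U but not in A
U = {1, 2, 3, 4, 5, 6, 7, 8, 9, 10, 11, 12, 13, 14, 15, 16, 17, 18}
A = {1, 10}
Aᶜ = {2, 3, 4, 5, 6, 7, 8, 9, 11, 12, 13, 14, 15, 16, 17, 18}

Aᶜ = {2, 3, 4, 5, 6, 7, 8, 9, 11, 12, 13, 14, 15, 16, 17, 18}


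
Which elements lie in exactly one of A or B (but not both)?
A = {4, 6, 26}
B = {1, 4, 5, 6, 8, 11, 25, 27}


A △ B = (A \ B) ∪ (B \ A) = elements in exactly one of A or B
A \ B = {26}
B \ A = {1, 5, 8, 11, 25, 27}
A △ B = {1, 5, 8, 11, 25, 26, 27}

A △ B = {1, 5, 8, 11, 25, 26, 27}


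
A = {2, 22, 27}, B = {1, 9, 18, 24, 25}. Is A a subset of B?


A ⊆ B means every element of A is in B.
Elements in A not in B: {2, 22, 27}
So A ⊄ B.

No, A ⊄ B


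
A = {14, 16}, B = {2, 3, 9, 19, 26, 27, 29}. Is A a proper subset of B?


A ⊂ B requires: A ⊆ B AND A ≠ B.
A ⊆ B? No
A ⊄ B, so A is not a proper subset.

No, A is not a proper subset of B


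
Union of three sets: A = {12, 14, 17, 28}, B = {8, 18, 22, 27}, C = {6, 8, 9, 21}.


A ∪ B = {8, 12, 14, 17, 18, 22, 27, 28}
(A ∪ B) ∪ C = {6, 8, 9, 12, 14, 17, 18, 21, 22, 27, 28}

A ∪ B ∪ C = {6, 8, 9, 12, 14, 17, 18, 21, 22, 27, 28}


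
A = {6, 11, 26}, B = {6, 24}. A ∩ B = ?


A ∩ B = elements in both A and B
A = {6, 11, 26}
B = {6, 24}
A ∩ B = {6}

A ∩ B = {6}


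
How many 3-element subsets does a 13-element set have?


C(n,k) = n! / (k!(n-k)!)
C(13,3) = 13! / (3!10!)
= 286

C(13,3) = 286


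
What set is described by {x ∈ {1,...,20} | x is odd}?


Checking each candidate:
Condition: odd numbers in {1,...,20}
Result = {1, 3, 5, 7, 9, 11, 13, 15, 17, 19}

{1, 3, 5, 7, 9, 11, 13, 15, 17, 19}


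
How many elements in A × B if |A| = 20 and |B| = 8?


|A × B| = |A| × |B|
= 20 × 8
= 160

|A × B| = 160


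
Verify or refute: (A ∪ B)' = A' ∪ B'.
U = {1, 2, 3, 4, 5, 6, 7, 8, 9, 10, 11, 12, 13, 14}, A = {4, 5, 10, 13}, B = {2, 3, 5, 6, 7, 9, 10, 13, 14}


LHS: A ∪ B = {2, 3, 4, 5, 6, 7, 9, 10, 13, 14}
(A ∪ B)' = U \ (A ∪ B) = {1, 8, 11, 12}
A' = {1, 2, 3, 6, 7, 8, 9, 11, 12, 14}, B' = {1, 4, 8, 11, 12}
Claimed RHS: A' ∪ B' = {1, 2, 3, 4, 6, 7, 8, 9, 11, 12, 14}
Identity is INVALID: LHS = {1, 8, 11, 12} but the RHS claimed here equals {1, 2, 3, 4, 6, 7, 8, 9, 11, 12, 14}. The correct form is (A ∪ B)' = A' ∩ B'.

Identity is invalid: (A ∪ B)' = {1, 8, 11, 12} but A' ∪ B' = {1, 2, 3, 4, 6, 7, 8, 9, 11, 12, 14}. The correct De Morgan law is (A ∪ B)' = A' ∩ B'.


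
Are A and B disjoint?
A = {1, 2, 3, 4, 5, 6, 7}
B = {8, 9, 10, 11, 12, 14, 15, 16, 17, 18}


Disjoint means A ∩ B = ∅.
A ∩ B = ∅
A ∩ B = ∅, so A and B are disjoint.

Yes, A and B are disjoint


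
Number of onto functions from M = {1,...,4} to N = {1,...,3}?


n = |M| = 4, k = |N| = 3. Surjections via inclusion-exclusion:
S(n,k) = Σ(-1)^i × C(k,i) × (k-i)^n, i=0 to k
i=0: (-1)^0×C(3,0)×3^4 = 81
i=1: (-1)^1×C(3,1)×2^4 = -48
i=2: (-1)^2×C(3,2)×1^4 = 3
i=3: (-1)^3×C(3,3)×0^4 = 0
Total = 36

Number of surjections = 36


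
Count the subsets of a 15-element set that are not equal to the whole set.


Total subsets = 2^n = 2^15 = 32768
Proper subsets exclude the set itself: 2^n - 1
= 32768 - 1
= 32767

Number of proper subsets = 32767


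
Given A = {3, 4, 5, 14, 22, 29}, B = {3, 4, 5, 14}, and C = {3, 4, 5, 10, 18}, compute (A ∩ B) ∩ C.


A ∩ B = {3, 4, 5, 14}
(A ∩ B) ∩ C = {3, 4, 5}

A ∩ B ∩ C = {3, 4, 5}


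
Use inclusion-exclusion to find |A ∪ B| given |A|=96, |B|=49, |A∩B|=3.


|A ∪ B| = |A| + |B| - |A ∩ B|
= 96 + 49 - 3
= 142

|A ∪ B| = 142


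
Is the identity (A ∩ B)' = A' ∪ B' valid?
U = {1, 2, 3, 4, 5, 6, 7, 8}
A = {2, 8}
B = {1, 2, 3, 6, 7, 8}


LHS: A ∩ B = {2, 8}
(A ∩ B)' = U \ (A ∩ B) = {1, 3, 4, 5, 6, 7}
A' = {1, 3, 4, 5, 6, 7}, B' = {4, 5}
Claimed RHS: A' ∪ B' = {1, 3, 4, 5, 6, 7}
Identity is VALID: LHS = RHS = {1, 3, 4, 5, 6, 7} ✓

Identity is valid. (A ∩ B)' = A' ∪ B' = {1, 3, 4, 5, 6, 7}


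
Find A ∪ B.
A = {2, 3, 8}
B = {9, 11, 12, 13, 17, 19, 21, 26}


A ∪ B = all elements in A or B (or both)
A = {2, 3, 8}
B = {9, 11, 12, 13, 17, 19, 21, 26}
A ∪ B = {2, 3, 8, 9, 11, 12, 13, 17, 19, 21, 26}

A ∪ B = {2, 3, 8, 9, 11, 12, 13, 17, 19, 21, 26}


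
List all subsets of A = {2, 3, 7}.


|A| = 3, so |P(A)| = 2^3 = 8
Enumerate subsets by cardinality (0 to 3):
∅, {2}, {3}, {7}, {2, 3}, {2, 7}, {3, 7}, {2, 3, 7}

P(A) has 8 subsets: ∅, {2}, {3}, {7}, {2, 3}, {2, 7}, {3, 7}, {2, 3, 7}


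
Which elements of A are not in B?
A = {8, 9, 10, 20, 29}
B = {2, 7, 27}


A \ B = elements in A but not in B
A = {8, 9, 10, 20, 29}
B = {2, 7, 27}
Remove from A any elements in B
A \ B = {8, 9, 10, 20, 29}

A \ B = {8, 9, 10, 20, 29}


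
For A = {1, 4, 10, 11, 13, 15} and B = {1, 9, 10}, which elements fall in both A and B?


A = {1, 4, 10, 11, 13, 15}
B = {1, 9, 10}
Region: in both A and B
Elements: {1, 10}

Elements in both A and B: {1, 10}


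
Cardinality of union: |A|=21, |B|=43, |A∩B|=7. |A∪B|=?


|A ∪ B| = |A| + |B| - |A ∩ B|
= 21 + 43 - 7
= 57

|A ∪ B| = 57


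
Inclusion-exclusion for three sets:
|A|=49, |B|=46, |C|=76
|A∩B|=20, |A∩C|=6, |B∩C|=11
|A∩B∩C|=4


|A∪B∪C| = |A|+|B|+|C| - |A∩B|-|A∩C|-|B∩C| + |A∩B∩C|
= 49+46+76 - 20-6-11 + 4
= 171 - 37 + 4
= 138

|A ∪ B ∪ C| = 138


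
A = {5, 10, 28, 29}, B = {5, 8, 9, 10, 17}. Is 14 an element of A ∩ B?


A = {5, 10, 28, 29}, B = {5, 8, 9, 10, 17}
A ∩ B = elements in both A and B
A ∩ B = {5, 10}
Checking if 14 ∈ A ∩ B
14 is not in A ∩ B → False

14 ∉ A ∩ B


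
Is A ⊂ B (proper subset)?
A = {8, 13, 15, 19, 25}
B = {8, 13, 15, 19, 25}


A ⊂ B requires: A ⊆ B AND A ≠ B.
A ⊆ B? Yes
A = B? Yes
A = B, so A is not a PROPER subset.

No, A is not a proper subset of B


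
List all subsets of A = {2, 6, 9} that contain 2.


A subset of A contains 2 iff the remaining 2 elements form any subset of A \ {2}.
Count: 2^(n-1) = 2^2 = 4
Subsets containing 2: {2}, {2, 6}, {2, 9}, {2, 6, 9}

Subsets containing 2 (4 total): {2}, {2, 6}, {2, 9}, {2, 6, 9}


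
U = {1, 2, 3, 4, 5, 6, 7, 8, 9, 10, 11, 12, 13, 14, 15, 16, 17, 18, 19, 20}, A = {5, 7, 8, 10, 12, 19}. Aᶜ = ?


Aᶜ = U \ A = elements in U but not in A
U = {1, 2, 3, 4, 5, 6, 7, 8, 9, 10, 11, 12, 13, 14, 15, 16, 17, 18, 19, 20}
A = {5, 7, 8, 10, 12, 19}
Aᶜ = {1, 2, 3, 4, 6, 9, 11, 13, 14, 15, 16, 17, 18, 20}

Aᶜ = {1, 2, 3, 4, 6, 9, 11, 13, 14, 15, 16, 17, 18, 20}


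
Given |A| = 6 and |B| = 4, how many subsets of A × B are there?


A relation from A to B is any subset of A × B.
|A × B| = 6 × 4 = 24
# relations = 2^|A × B| = 2^24 = 16777216

Number of relations = 16777216


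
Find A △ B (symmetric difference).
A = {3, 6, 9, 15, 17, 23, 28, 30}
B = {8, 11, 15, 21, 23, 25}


A △ B = (A \ B) ∪ (B \ A) = elements in exactly one of A or B
A \ B = {3, 6, 9, 17, 28, 30}
B \ A = {8, 11, 21, 25}
A △ B = {3, 6, 8, 9, 11, 17, 21, 25, 28, 30}

A △ B = {3, 6, 8, 9, 11, 17, 21, 25, 28, 30}


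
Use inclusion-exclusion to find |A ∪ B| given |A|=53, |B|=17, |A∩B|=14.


|A ∪ B| = |A| + |B| - |A ∩ B|
= 53 + 17 - 14
= 56

|A ∪ B| = 56


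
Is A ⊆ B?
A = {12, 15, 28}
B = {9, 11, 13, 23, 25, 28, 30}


A ⊆ B means every element of A is in B.
Elements in A not in B: {12, 15}
So A ⊄ B.

No, A ⊄ B


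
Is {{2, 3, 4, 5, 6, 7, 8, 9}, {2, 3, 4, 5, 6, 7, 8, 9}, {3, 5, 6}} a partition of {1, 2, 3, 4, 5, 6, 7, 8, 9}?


A partition requires: (1) non-empty parts, (2) pairwise disjoint, (3) union = U
Parts: {2, 3, 4, 5, 6, 7, 8, 9}, {2, 3, 4, 5, 6, 7, 8, 9}, {3, 5, 6}
Union of parts: {2, 3, 4, 5, 6, 7, 8, 9}
U = {1, 2, 3, 4, 5, 6, 7, 8, 9}
All non-empty? True
Pairwise disjoint? False
Covers U? False

No, not a valid partition


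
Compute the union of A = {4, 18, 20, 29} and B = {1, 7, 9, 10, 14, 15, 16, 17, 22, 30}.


A ∪ B = all elements in A or B (or both)
A = {4, 18, 20, 29}
B = {1, 7, 9, 10, 14, 15, 16, 17, 22, 30}
A ∪ B = {1, 4, 7, 9, 10, 14, 15, 16, 17, 18, 20, 22, 29, 30}

A ∪ B = {1, 4, 7, 9, 10, 14, 15, 16, 17, 18, 20, 22, 29, 30}


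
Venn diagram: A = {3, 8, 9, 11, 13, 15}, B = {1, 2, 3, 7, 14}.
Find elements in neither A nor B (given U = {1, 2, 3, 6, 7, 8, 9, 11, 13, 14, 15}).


A = {3, 8, 9, 11, 13, 15}
B = {1, 2, 3, 7, 14}
Region: in neither A nor B (given U = {1, 2, 3, 6, 7, 8, 9, 11, 13, 14, 15})
Elements: {6}

Elements in neither A nor B (given U = {1, 2, 3, 6, 7, 8, 9, 11, 13, 14, 15}): {6}


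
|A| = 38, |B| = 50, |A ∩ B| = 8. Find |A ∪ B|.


|A ∪ B| = |A| + |B| - |A ∩ B|
= 38 + 50 - 8
= 80

|A ∪ B| = 80


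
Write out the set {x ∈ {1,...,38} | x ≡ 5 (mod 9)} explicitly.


Checking each candidate:
Condition: x in {1,...,38} with x ≡ 5 (mod 9)
Result = {5, 14, 23, 32}

{5, 14, 23, 32}


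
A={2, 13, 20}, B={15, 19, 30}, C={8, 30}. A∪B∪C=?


A ∪ B = {2, 13, 15, 19, 20, 30}
(A ∪ B) ∪ C = {2, 8, 13, 15, 19, 20, 30}

A ∪ B ∪ C = {2, 8, 13, 15, 19, 20, 30}


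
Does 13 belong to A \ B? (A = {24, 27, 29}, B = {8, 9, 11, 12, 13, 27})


A = {24, 27, 29}, B = {8, 9, 11, 12, 13, 27}
A \ B = elements in A but not in B
A \ B = {24, 29}
Checking if 13 ∈ A \ B
13 is not in A \ B → False

13 ∉ A \ B


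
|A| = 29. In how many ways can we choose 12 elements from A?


C(n,k) = n! / (k!(n-k)!)
C(29,12) = 29! / (12!17!)
= 51895935

C(29,12) = 51895935


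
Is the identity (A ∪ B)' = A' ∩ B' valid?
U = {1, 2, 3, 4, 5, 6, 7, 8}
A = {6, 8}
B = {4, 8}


LHS: A ∪ B = {4, 6, 8}
(A ∪ B)' = U \ (A ∪ B) = {1, 2, 3, 5, 7}
A' = {1, 2, 3, 4, 5, 7}, B' = {1, 2, 3, 5, 6, 7}
Claimed RHS: A' ∩ B' = {1, 2, 3, 5, 7}
Identity is VALID: LHS = RHS = {1, 2, 3, 5, 7} ✓

Identity is valid. (A ∪ B)' = A' ∩ B' = {1, 2, 3, 5, 7}


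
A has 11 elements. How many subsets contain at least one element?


Total subsets = 2^n = 2^11 = 2048
Non-empty subsets exclude the empty set: 2^n - 1
= 2048 - 1
= 2047

Number of non-empty subsets = 2047


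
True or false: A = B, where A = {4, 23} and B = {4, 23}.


Two sets are equal iff they have exactly the same elements.
A = {4, 23}
B = {4, 23}
Same elements → A = B

Yes, A = B


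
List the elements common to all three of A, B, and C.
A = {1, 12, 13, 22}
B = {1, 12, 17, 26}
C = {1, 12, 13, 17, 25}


A ∩ B = {1, 12}
(A ∩ B) ∩ C = {1, 12}

A ∩ B ∩ C = {1, 12}


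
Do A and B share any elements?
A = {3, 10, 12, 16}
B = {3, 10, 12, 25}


Disjoint means A ∩ B = ∅.
A ∩ B = {3, 10, 12}
A ∩ B ≠ ∅, so A and B are NOT disjoint.

Yes — A and B share the element(s) of A ∩ B = {3, 10, 12}, so they are not disjoint


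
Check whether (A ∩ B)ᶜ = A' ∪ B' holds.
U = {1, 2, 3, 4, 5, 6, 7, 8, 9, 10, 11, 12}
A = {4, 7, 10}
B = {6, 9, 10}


LHS: A ∩ B = {10}
(A ∩ B)' = U \ (A ∩ B) = {1, 2, 3, 4, 5, 6, 7, 8, 9, 11, 12}
A' = {1, 2, 3, 5, 6, 8, 9, 11, 12}, B' = {1, 2, 3, 4, 5, 7, 8, 11, 12}
Claimed RHS: A' ∪ B' = {1, 2, 3, 4, 5, 6, 7, 8, 9, 11, 12}
Identity is VALID: LHS = RHS = {1, 2, 3, 4, 5, 6, 7, 8, 9, 11, 12} ✓

Identity is valid. (A ∩ B)' = A' ∪ B' = {1, 2, 3, 4, 5, 6, 7, 8, 9, 11, 12}


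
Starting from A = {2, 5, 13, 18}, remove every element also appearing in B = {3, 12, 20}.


A \ B = elements in A but not in B
A = {2, 5, 13, 18}
B = {3, 12, 20}
Remove from A any elements in B
A \ B = {2, 5, 13, 18}

A \ B = {2, 5, 13, 18}


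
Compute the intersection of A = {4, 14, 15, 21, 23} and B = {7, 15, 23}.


A ∩ B = elements in both A and B
A = {4, 14, 15, 21, 23}
B = {7, 15, 23}
A ∩ B = {15, 23}

A ∩ B = {15, 23}


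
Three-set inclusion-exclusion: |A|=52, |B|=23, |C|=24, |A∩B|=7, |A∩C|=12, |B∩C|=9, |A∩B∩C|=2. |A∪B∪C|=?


|A∪B∪C| = |A|+|B|+|C| - |A∩B|-|A∩C|-|B∩C| + |A∩B∩C|
= 52+23+24 - 7-12-9 + 2
= 99 - 28 + 2
= 73

|A ∪ B ∪ C| = 73


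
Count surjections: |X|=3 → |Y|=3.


n = |X| = 3, k = |Y| = 3. Surjections via inclusion-exclusion:
S(n,k) = Σ(-1)^i × C(k,i) × (k-i)^n, i=0 to k
i=0: (-1)^0×C(3,0)×3^3 = 27
i=1: (-1)^1×C(3,1)×2^3 = -24
i=2: (-1)^2×C(3,2)×1^3 = 3
i=3: (-1)^3×C(3,3)×0^3 = 0
Total = 6

Number of surjections = 6


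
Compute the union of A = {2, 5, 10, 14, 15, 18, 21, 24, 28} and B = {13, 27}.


A ∪ B = all elements in A or B (or both)
A = {2, 5, 10, 14, 15, 18, 21, 24, 28}
B = {13, 27}
A ∪ B = {2, 5, 10, 13, 14, 15, 18, 21, 24, 27, 28}

A ∪ B = {2, 5, 10, 13, 14, 15, 18, 21, 24, 27, 28}


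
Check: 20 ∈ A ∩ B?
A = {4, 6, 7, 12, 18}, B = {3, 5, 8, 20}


A = {4, 6, 7, 12, 18}, B = {3, 5, 8, 20}
A ∩ B = elements in both A and B
A ∩ B = ∅
Checking if 20 ∈ A ∩ B
20 is not in A ∩ B → False

20 ∉ A ∩ B


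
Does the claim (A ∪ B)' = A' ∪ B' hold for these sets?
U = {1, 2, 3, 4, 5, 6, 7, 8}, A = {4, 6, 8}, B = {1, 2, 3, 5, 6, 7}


LHS: A ∪ B = {1, 2, 3, 4, 5, 6, 7, 8}
(A ∪ B)' = U \ (A ∪ B) = ∅
A' = {1, 2, 3, 5, 7}, B' = {4, 8}
Claimed RHS: A' ∪ B' = {1, 2, 3, 4, 5, 7, 8}
Identity is INVALID: LHS = ∅ but the RHS claimed here equals {1, 2, 3, 4, 5, 7, 8}. The correct form is (A ∪ B)' = A' ∩ B'.

Identity is invalid: (A ∪ B)' = ∅ but A' ∪ B' = {1, 2, 3, 4, 5, 7, 8}. The correct De Morgan law is (A ∪ B)' = A' ∩ B'.


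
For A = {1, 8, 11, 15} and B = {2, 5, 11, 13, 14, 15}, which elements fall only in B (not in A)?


A = {1, 8, 11, 15}
B = {2, 5, 11, 13, 14, 15}
Region: only in B (not in A)
Elements: {2, 5, 13, 14}

Elements only in B (not in A): {2, 5, 13, 14}


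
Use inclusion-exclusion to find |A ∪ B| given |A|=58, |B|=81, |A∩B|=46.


|A ∪ B| = |A| + |B| - |A ∩ B|
= 58 + 81 - 46
= 93

|A ∪ B| = 93


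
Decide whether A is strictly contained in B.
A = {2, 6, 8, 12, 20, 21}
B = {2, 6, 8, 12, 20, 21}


A ⊂ B requires: A ⊆ B AND A ≠ B.
A ⊆ B? Yes
A = B? Yes
A = B, so A is not a PROPER subset.

No, A is not a proper subset of B


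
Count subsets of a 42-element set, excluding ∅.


Total subsets = 2^n = 2^42 = 4398046511104
Non-empty subsets exclude the empty set: 2^n - 1
= 4398046511104 - 1
= 4398046511103

Number of non-empty subsets = 4398046511103


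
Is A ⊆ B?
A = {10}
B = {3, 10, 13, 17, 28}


A ⊆ B means every element of A is in B.
All elements of A are in B.
So A ⊆ B.

Yes, A ⊆ B


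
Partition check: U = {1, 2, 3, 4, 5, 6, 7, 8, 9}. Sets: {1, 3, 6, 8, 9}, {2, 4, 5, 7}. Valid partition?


A partition requires: (1) non-empty parts, (2) pairwise disjoint, (3) union = U
Parts: {1, 3, 6, 8, 9}, {2, 4, 5, 7}
Union of parts: {1, 2, 3, 4, 5, 6, 7, 8, 9}
U = {1, 2, 3, 4, 5, 6, 7, 8, 9}
All non-empty? True
Pairwise disjoint? True
Covers U? True

Yes, valid partition


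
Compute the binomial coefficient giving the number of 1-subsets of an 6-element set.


C(n,k) = n! / (k!(n-k)!)
C(6,1) = 6! / (1!5!)
= 6

C(6,1) = 6


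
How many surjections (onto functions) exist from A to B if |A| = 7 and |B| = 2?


n = |A| = 7, k = |B| = 2. Surjections via inclusion-exclusion:
S(n,k) = Σ(-1)^i × C(k,i) × (k-i)^n, i=0 to k
i=0: (-1)^0×C(2,0)×2^7 = 128
i=1: (-1)^1×C(2,1)×1^7 = -2
i=2: (-1)^2×C(2,2)×0^7 = 0
Total = 126

Number of surjections = 126


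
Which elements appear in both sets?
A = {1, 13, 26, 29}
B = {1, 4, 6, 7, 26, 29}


A ∩ B = elements in both A and B
A = {1, 13, 26, 29}
B = {1, 4, 6, 7, 26, 29}
A ∩ B = {1, 26, 29}

A ∩ B = {1, 26, 29}


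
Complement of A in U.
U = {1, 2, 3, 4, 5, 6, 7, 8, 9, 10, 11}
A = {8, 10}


Aᶜ = U \ A = elements in U but not in A
U = {1, 2, 3, 4, 5, 6, 7, 8, 9, 10, 11}
A = {8, 10}
Aᶜ = {1, 2, 3, 4, 5, 6, 7, 9, 11}

Aᶜ = {1, 2, 3, 4, 5, 6, 7, 9, 11}


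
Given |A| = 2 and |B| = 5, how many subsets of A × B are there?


A relation from A to B is any subset of A × B.
|A × B| = 2 × 5 = 10
# relations = 2^|A × B| = 2^10 = 1024

Number of relations = 1024


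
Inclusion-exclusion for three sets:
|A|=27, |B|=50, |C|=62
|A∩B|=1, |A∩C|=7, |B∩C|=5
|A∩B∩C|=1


|A∪B∪C| = |A|+|B|+|C| - |A∩B|-|A∩C|-|B∩C| + |A∩B∩C|
= 27+50+62 - 1-7-5 + 1
= 139 - 13 + 1
= 127

|A ∪ B ∪ C| = 127


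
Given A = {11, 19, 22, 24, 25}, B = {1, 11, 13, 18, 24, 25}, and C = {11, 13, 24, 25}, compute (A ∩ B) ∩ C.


A ∩ B = {11, 24, 25}
(A ∩ B) ∩ C = {11, 24, 25}

A ∩ B ∩ C = {11, 24, 25}


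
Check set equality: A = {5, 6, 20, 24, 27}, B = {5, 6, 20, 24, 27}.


Two sets are equal iff they have exactly the same elements.
A = {5, 6, 20, 24, 27}
B = {5, 6, 20, 24, 27}
Same elements → A = B

Yes, A = B


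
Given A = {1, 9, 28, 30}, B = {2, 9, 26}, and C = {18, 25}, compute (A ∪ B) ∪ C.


A ∪ B = {1, 2, 9, 26, 28, 30}
(A ∪ B) ∪ C = {1, 2, 9, 18, 25, 26, 28, 30}

A ∪ B ∪ C = {1, 2, 9, 18, 25, 26, 28, 30}


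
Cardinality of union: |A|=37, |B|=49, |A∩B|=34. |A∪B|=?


|A ∪ B| = |A| + |B| - |A ∩ B|
= 37 + 49 - 34
= 52

|A ∪ B| = 52


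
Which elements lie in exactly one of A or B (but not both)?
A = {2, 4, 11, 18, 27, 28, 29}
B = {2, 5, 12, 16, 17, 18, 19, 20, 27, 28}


A △ B = (A \ B) ∪ (B \ A) = elements in exactly one of A or B
A \ B = {4, 11, 29}
B \ A = {5, 12, 16, 17, 19, 20}
A △ B = {4, 5, 11, 12, 16, 17, 19, 20, 29}

A △ B = {4, 5, 11, 12, 16, 17, 19, 20, 29}


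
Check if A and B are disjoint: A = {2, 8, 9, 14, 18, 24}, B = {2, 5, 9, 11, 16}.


Disjoint means A ∩ B = ∅.
A ∩ B = {2, 9}
A ∩ B ≠ ∅, so A and B are NOT disjoint.

No, A and B are not disjoint (A ∩ B = {2, 9})


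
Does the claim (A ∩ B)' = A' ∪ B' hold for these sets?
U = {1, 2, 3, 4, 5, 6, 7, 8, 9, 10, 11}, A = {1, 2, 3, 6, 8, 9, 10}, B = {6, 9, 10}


LHS: A ∩ B = {6, 9, 10}
(A ∩ B)' = U \ (A ∩ B) = {1, 2, 3, 4, 5, 7, 8, 11}
A' = {4, 5, 7, 11}, B' = {1, 2, 3, 4, 5, 7, 8, 11}
Claimed RHS: A' ∪ B' = {1, 2, 3, 4, 5, 7, 8, 11}
Identity is VALID: LHS = RHS = {1, 2, 3, 4, 5, 7, 8, 11} ✓

Identity is valid. (A ∩ B)' = A' ∪ B' = {1, 2, 3, 4, 5, 7, 8, 11}


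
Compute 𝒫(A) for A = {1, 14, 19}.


|A| = 3, so |P(A)| = 2^3 = 8
Enumerate subsets by cardinality (0 to 3):
∅, {1}, {14}, {19}, {1, 14}, {1, 19}, {14, 19}, {1, 14, 19}

P(A) has 8 subsets: ∅, {1}, {14}, {19}, {1, 14}, {1, 19}, {14, 19}, {1, 14, 19}


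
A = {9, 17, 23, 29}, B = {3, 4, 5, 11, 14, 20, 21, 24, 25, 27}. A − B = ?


A \ B = elements in A but not in B
A = {9, 17, 23, 29}
B = {3, 4, 5, 11, 14, 20, 21, 24, 25, 27}
Remove from A any elements in B
A \ B = {9, 17, 23, 29}

A \ B = {9, 17, 23, 29}


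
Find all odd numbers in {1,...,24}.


Checking each candidate:
Condition: odd numbers in {1,...,24}
Result = {1, 3, 5, 7, 9, 11, 13, 15, 17, 19, 21, 23}

{1, 3, 5, 7, 9, 11, 13, 15, 17, 19, 21, 23}


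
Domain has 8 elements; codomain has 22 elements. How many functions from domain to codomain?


Each of |A| = 8 inputs maps to any of |B| = 22 outputs.
# functions = |B|^|A| = 22^8
= 54875873536

Number of functions = 54875873536


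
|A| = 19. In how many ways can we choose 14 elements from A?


C(n,k) = n! / (k!(n-k)!)
C(19,14) = 19! / (14!5!)
= 11628

C(19,14) = 11628


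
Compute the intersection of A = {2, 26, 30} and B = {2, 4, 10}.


A ∩ B = elements in both A and B
A = {2, 26, 30}
B = {2, 4, 10}
A ∩ B = {2}

A ∩ B = {2}


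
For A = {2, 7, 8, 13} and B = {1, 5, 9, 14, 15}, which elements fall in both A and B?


A = {2, 7, 8, 13}
B = {1, 5, 9, 14, 15}
Region: in both A and B
Elements: ∅

Elements in both A and B: ∅


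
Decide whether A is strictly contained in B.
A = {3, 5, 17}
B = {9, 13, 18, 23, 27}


A ⊂ B requires: A ⊆ B AND A ≠ B.
A ⊆ B? No
A ⊄ B, so A is not a proper subset.

No, A is not a proper subset of B


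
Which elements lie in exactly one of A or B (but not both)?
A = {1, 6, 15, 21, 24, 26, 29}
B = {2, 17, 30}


A △ B = (A \ B) ∪ (B \ A) = elements in exactly one of A or B
A \ B = {1, 6, 15, 21, 24, 26, 29}
B \ A = {2, 17, 30}
A △ B = {1, 2, 6, 15, 17, 21, 24, 26, 29, 30}

A △ B = {1, 2, 6, 15, 17, 21, 24, 26, 29, 30}


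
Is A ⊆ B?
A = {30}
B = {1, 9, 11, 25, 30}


A ⊆ B means every element of A is in B.
All elements of A are in B.
So A ⊆ B.

Yes, A ⊆ B


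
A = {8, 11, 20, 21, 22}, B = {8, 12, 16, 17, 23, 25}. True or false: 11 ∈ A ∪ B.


A = {8, 11, 20, 21, 22}, B = {8, 12, 16, 17, 23, 25}
A ∪ B = all elements in A or B
A ∪ B = {8, 11, 12, 16, 17, 20, 21, 22, 23, 25}
Checking if 11 ∈ A ∪ B
11 is in A ∪ B → True

11 ∈ A ∪ B


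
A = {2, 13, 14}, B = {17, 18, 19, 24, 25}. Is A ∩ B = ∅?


Disjoint means A ∩ B = ∅.
A ∩ B = ∅
A ∩ B = ∅, so A and B are disjoint.

Yes, A and B are disjoint


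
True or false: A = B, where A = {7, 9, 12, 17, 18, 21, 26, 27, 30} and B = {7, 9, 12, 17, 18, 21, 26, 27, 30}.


Two sets are equal iff they have exactly the same elements.
A = {7, 9, 12, 17, 18, 21, 26, 27, 30}
B = {7, 9, 12, 17, 18, 21, 26, 27, 30}
Same elements → A = B

Yes, A = B


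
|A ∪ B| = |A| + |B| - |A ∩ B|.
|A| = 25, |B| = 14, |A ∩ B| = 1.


|A ∪ B| = |A| + |B| - |A ∩ B|
= 25 + 14 - 1
= 38

|A ∪ B| = 38


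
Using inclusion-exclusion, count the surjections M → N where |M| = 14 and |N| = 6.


n = |M| = 14, k = |N| = 6. Surjections via inclusion-exclusion:
S(n,k) = Σ(-1)^i × C(k,i) × (k-i)^n, i=0 to k
i=0: (-1)^0×C(6,0)×6^14 = 78364164096
i=1: (-1)^1×C(6,1)×5^14 = -36621093750
i=2: (-1)^2×C(6,2)×4^14 = 4026531840
i=3: (-1)^3×C(6,3)×3^14 = -95659380
i=4: (-1)^4×C(6,4)×2^14 = 245760
i=5: (-1)^5×C(6,5)×1^14 = -6
i=6: (-1)^6×C(6,6)×0^14 = 0
Total = 45674188560

Number of surjections = 45674188560
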